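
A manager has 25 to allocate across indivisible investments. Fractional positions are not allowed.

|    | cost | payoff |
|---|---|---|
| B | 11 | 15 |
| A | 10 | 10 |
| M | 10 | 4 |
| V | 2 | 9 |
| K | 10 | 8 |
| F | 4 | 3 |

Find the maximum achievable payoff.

34

B + A + V: cost 11 + 10 + 2 = 23 ≤ 25, payoff 15 + 10 + 9 = 34.
B + V + K: cost 11 + 2 + 10 = 23 ≤ 25, payoff 15 + 9 + 8 = 32.
Best is B, A, and V with total payoff 34.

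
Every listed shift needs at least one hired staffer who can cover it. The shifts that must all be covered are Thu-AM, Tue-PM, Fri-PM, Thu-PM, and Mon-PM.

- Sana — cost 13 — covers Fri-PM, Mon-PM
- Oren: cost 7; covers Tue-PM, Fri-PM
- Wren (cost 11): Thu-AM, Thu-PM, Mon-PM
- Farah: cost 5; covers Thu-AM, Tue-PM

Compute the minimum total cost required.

18

The greedy cost-per-new-shift heuristic would pick Farah, Wren, and Oren for 23, but a cheaper cover exists.
Choose Oren and Wren: together they cover Thu-AM, Tue-PM, Fri-PM, Thu-PM, Mon-PM — every shift.
Total cost: 7 + 11 = 18.
No cover costs less than 18.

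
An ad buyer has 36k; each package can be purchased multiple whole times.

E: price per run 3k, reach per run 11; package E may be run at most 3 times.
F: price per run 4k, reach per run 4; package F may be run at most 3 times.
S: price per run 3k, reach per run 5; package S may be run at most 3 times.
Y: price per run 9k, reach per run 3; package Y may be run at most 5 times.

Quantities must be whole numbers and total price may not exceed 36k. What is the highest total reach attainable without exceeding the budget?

60

3×E, 2×F, 3×S, and 1×Y: price 35 ≤ 36, reach 3·11 + 2·4 + 3·5 + 1·3 = 59.
3×E, 3×F, and 3×S: price 30 ≤ 36, reach 3·11 + 3·4 + 3·5 = 60.
Best is 60.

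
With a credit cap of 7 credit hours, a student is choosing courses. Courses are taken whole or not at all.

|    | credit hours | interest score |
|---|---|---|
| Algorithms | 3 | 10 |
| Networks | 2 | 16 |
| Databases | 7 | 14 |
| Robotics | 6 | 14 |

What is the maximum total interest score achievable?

26

Allowing fractional choices, the relaxed optimum would be about 30.7, but courses are indivisible.
Algorithms + Networks: credit hours 3 + 2 = 5 ≤ 7, interest score 10 + 16 = 26.
Networks: credit hours 2 ≤ 7, interest score 16.
Robotics: credit hours 6 ≤ 7, interest score 14.
Best is Algorithms and Networks with total interest score 26.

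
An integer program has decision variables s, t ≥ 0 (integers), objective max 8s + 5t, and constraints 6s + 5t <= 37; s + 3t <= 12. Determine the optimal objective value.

48

(s,t)=(6,0) is feasible, giving 48.
(s,t)=(5,1) is feasible, giving 45.
No feasible integer point exceeds 48.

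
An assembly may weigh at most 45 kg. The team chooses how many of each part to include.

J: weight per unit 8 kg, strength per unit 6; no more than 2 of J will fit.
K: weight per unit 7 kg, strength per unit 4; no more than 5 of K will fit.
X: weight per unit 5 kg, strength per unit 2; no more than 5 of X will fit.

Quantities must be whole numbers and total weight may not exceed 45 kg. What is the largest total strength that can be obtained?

28

J has the best ratio (6/8); taking only J gives at most 2×6 = 12 (stopped by the supply cap of 2).
Mixing does better — 2×J and 4×K: weight 44 ≤ 45, strength 2·6 + 4·4 = 28.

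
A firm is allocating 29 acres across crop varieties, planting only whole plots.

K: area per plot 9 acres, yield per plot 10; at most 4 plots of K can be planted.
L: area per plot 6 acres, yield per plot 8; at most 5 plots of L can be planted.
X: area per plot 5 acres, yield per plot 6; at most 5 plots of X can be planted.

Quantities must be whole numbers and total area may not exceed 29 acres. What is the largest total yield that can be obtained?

This is a bounded integer knapsack.
L has the best ratio (8/6); taking only L gives at most 4×8 = 32 (stopped by the area limit).
Mixing does better — 4×L and 1×X: area 29 ≤ 29, yield 4·8 + 1·6 = 38.

38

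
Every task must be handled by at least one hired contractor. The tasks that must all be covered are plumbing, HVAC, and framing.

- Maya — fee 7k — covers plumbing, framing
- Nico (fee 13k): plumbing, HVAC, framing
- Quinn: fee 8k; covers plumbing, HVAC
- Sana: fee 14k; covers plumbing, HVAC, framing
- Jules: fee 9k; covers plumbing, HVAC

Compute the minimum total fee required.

This is an integer covering problem.
The greedy cost-per-new-task heuristic would pick Maya and Quinn for 15, but a cheaper cover exists.
Nico alone covers plumbing, HVAC, framing — every task.
Total fee: 13.
No cover costs less than 13.

13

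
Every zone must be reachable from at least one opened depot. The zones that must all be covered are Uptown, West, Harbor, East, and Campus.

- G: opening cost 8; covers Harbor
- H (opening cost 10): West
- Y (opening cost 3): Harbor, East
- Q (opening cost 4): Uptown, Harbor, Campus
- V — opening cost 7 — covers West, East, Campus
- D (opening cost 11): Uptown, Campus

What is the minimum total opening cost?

The greedy cost-per-new-zone heuristic would pick Q, Y, and V for 14, but a cheaper cover exists.
Choose Q and V: together they cover Uptown, West, Harbor, East, Campus — every zone.
Total opening cost: 4 + 7 = 11.
No cover costs less than 11.

11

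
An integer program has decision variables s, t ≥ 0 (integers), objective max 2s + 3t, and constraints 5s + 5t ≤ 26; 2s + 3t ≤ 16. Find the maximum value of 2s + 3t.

15

The continuous relaxation peaks at (0, 5.2) with value 15.60; rounding to a feasible lattice point costs some objective.
(s,t)=(0,5) is feasible, giving 15.
(s,t)=(1,4) is feasible, giving 14.
(s,t)=(0,4) is feasible, giving 12.
Maximum is 15 at (s,t)=(0,5).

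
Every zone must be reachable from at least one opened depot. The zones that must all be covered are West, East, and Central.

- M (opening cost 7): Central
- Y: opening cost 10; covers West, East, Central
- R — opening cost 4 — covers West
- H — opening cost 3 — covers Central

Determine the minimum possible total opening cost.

10

The greedy cost-per-new-zone heuristic would pick H, R, and Y for 17, but a cheaper cover exists.
Y alone covers West, East, Central — every zone.
Total opening cost: 10.
No cover costs less than 10.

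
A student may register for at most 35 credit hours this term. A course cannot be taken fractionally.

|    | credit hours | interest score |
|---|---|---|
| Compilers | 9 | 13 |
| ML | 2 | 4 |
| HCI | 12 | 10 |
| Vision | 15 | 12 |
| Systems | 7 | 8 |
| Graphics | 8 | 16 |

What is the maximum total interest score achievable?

This is an integer program with binary decision variables.
Allowing fractional choices, the relaxed optimum would be about 48.5, but courses are indivisible.
Compilers + ML + HCI + Graphics: credit hours 9 + 2 + 12 + 8 = 31 ≤ 35, interest score 13 + 4 + 10 + 16 = 43.
Compilers + ML + Systems + Graphics: credit hours 9 + 2 + 7 + 8 = 26 ≤ 35, interest score 13 + 4 + 8 + 16 = 41.
Compilers + ML + Vision + Graphics: credit hours 9 + 2 + 15 + 8 = 34 ≤ 35, interest score 13 + 4 + 12 + 16 = 45.
Best is Compilers, ML, Vision, and Graphics with total interest score 45.

45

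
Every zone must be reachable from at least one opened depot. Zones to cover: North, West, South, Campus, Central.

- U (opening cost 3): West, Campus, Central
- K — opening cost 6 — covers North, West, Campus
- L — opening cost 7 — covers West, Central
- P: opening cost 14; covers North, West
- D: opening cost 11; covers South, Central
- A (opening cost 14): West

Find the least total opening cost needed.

The greedy cost-per-new-zone heuristic would pick U, K, and D for 20, but a cheaper cover exists.
Choose K and D: together they cover North, West, South, Campus, Central — every zone.
Total opening cost: 6 + 11 = 17.
No cover costs less than 17.

17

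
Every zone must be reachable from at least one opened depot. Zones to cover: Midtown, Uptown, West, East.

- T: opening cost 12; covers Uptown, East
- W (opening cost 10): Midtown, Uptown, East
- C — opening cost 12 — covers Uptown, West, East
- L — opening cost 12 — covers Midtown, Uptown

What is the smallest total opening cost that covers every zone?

22

Choose W and C: together they cover Midtown, Uptown, West, East — every zone.
Total opening cost: 10 + 12 = 22.
No cover costs less than 22.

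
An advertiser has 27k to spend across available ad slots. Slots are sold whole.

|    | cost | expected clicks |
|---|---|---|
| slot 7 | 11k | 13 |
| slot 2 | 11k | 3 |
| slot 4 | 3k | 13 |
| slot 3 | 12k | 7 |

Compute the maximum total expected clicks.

33

Allowing fractional choices, the relaxed optimum would be about 33.3, but ad slots are indivisible.
slot 7 + slot 4 + slot 3: cost 11 + 3 + 12 = 26 ≤ 27, expected clicks 13 + 13 + 7 = 33.
slot 7 + slot 2 + slot 4: cost 11 + 11 + 3 = 25 ≤ 27, expected clicks 13 + 3 + 13 = 29.
slot 7 + slot 4: cost 11 + 3 = 14 ≤ 27, expected clicks 13 + 13 = 26.
Best is slot 7, slot 4, and slot 3 with total expected clicks 33.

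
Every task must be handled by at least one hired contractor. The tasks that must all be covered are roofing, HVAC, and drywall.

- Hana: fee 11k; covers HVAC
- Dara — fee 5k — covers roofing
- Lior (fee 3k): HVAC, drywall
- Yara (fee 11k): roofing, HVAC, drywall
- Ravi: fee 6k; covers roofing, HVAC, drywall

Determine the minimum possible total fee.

6

Ravi alone covers roofing, HVAC, drywall — every task.
Total fee: 6.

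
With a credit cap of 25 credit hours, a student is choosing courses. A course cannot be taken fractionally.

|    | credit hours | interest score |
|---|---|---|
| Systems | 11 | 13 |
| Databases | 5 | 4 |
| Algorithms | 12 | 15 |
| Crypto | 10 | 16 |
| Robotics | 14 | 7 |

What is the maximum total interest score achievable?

31

Algorithms + Crypto: credit hours 12 + 10 = 22 ≤ 25, interest score 15 + 16 = 31.
Systems + Crypto: credit hours 11 + 10 = 21 ≤ 25, interest score 13 + 16 = 29.
Systems + Algorithms: credit hours 11 + 12 = 23 ≤ 25, interest score 13 + 15 = 28.
Best is Algorithms and Crypto with total interest score 31.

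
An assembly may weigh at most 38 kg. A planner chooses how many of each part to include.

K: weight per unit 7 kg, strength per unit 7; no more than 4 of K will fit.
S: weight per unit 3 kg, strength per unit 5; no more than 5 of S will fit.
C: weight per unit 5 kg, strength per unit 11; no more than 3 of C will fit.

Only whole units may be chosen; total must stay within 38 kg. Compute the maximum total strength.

65

C has the best ratio (11/5); taking only C gives at most 3×11 = 33 (stopped by the supply cap of 3).
Mixing does better — 1×K, 5×S, and 3×C: weight 37 ≤ 38, strength 1·7 + 5·5 + 3·11 = 65.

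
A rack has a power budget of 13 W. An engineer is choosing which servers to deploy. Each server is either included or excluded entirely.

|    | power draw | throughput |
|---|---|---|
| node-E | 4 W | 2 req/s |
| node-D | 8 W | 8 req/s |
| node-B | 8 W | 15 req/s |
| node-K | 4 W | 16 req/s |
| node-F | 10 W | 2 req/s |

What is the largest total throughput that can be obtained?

31

Allowing fractional choices, the relaxed optimum would be about 32.0, but servers are indivisible.
node-D + node-K: power draw 8 + 4 = 12 ≤ 13, throughput 8 + 16 = 24.
node-B + node-K: power draw 8 + 4 = 12 ≤ 13, throughput 15 + 16 = 31.
node-E + node-K: power draw 4 + 4 = 8 ≤ 13, throughput 2 + 16 = 18.
Best is node-B and node-K with total throughput 31.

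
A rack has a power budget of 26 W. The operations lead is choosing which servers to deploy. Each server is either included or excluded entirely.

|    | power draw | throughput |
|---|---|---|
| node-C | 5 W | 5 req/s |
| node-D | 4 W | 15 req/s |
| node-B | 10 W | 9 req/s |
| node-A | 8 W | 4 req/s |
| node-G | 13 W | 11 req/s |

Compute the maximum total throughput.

31

This is an integer program with binary decision variables.
Allowing fractional choices, the relaxed optimum would be about 34.9, but servers are indivisible.
node-C + node-D + node-B: power draw 5 + 4 + 10 = 19 ≤ 26, throughput 5 + 15 + 9 = 29.
node-C + node-D + node-G: power draw 5 + 4 + 13 = 22 ≤ 26, throughput 5 + 15 + 11 = 31.
node-D + node-A + node-G: power draw 4 + 8 + 13 = 25 ≤ 26, throughput 15 + 4 + 11 = 30.
Best is node-C, node-D, and node-G with total throughput 31.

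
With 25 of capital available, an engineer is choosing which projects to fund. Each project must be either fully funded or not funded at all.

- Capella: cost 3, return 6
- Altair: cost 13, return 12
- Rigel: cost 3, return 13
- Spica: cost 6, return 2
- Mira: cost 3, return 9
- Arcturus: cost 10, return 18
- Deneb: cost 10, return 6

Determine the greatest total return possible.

Allowing fractional choices, the relaxed optimum would be about 51.5, but projects are indivisible.
Capella + Rigel + Mira + Arcturus: cost 3 + 3 + 3 + 10 = 19 ≤ 25, return 6 + 13 + 9 + 18 = 46.
Capella + Rigel + Spica + Mira + Arcturus: cost 3 + 3 + 6 + 3 + 10 = 25 ≤ 25, return 6 + 13 + 2 + 9 + 18 = 48.
Best is Capella, Rigel, Spica, Mira, and Arcturus with total return 48.

48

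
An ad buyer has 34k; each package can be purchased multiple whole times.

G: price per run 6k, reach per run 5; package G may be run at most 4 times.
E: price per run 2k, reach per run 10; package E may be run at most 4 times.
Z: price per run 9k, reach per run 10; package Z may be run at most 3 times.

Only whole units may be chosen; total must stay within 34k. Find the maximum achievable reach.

This is a bounded integer knapsack.
Take 1×G, 4×E, and 2×Z: price 32 ≤ 34, reach 1·5 + 4·10 + 2·10 = 65.
E has the best ratio (10/2) and is taken to its limit of 4; remaining capacity is filled optimally with the others.

65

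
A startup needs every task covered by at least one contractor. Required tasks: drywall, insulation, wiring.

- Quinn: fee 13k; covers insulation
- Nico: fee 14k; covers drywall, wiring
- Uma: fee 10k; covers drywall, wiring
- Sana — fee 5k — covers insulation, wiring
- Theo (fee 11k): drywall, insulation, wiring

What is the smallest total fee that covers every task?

11

The greedy cost-per-new-task heuristic would pick Sana and Uma for 15, but a cheaper cover exists.
Theo alone covers drywall, insulation, wiring — every task.
Total fee: 11.
No cover costs less than 11.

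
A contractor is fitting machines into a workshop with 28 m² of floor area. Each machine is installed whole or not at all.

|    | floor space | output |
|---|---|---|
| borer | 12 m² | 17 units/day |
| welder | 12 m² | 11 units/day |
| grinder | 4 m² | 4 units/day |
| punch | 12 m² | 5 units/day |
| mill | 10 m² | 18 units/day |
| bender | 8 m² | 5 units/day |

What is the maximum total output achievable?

39

This is a 0-1 knapsack instance.
Allowing fractional choices, the relaxed optimum would be about 40.8, but machines are indivisible.
borer + grinder + mill: floor space 12 + 4 + 10 = 26 ≤ 28, output 17 + 4 + 18 = 39.
borer + mill: floor space 12 + 10 = 22 ≤ 28, output 17 + 18 = 35.
welder + grinder + mill: floor space 12 + 4 + 10 = 26 ≤ 28, output 11 + 4 + 18 = 33.
Best is borer, grinder, and mill with total output 39.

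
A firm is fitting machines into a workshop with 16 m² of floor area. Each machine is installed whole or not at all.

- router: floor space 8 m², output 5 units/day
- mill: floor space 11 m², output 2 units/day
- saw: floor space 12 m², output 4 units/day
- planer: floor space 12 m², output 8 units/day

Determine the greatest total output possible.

Allowing fractional choices, the relaxed optimum would be about 10.5, but machines are indivisible.
router: floor space 8 ≤ 16, output 5.
planer: floor space 12 ≤ 16, output 8.
saw: floor space 12 ≤ 16, output 4.
Best is planer with total output 8.

8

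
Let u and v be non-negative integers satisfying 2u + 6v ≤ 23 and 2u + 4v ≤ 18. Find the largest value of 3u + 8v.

(u,v)=(5,2) is feasible, giving 31.
(u,v)=(4,2) is feasible, giving 28.
(u,v)=(6,1) is feasible, giving 26.
(u,v)=(3,2) is feasible, giving 25.
No feasible integer point exceeds 31.

31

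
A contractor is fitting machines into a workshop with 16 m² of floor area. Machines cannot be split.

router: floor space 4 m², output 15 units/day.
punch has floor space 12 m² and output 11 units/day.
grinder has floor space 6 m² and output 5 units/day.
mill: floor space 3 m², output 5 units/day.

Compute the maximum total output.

router + grinder + mill: floor space 4 + 6 + 3 = 13 ≤ 16, output 15 + 5 + 5 = 25.
router + punch: floor space 4 + 12 = 16 ≤ 16, output 15 + 11 = 26.
router + mill: floor space 4 + 3 = 7 ≤ 16, output 15 + 5 = 20.
Best is router and punch with total output 26.

26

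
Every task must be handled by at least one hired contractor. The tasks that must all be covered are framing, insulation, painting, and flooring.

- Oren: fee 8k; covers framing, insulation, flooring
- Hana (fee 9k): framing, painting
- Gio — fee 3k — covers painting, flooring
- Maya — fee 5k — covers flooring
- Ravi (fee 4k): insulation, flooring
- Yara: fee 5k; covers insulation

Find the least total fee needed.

11

Choose Oren and Gio: together they cover framing, insulation, painting, flooring — every task.
Total fee: 8 + 3 = 11.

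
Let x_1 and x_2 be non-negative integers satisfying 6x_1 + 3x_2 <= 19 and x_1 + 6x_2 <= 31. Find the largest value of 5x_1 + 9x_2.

45

Relaxing integrality, the LP optimum is 48.73 at (x_1,x_2) = (0.636, 5.06), which is not an integer point.
(x_1,x_2)=(0,5) is feasible, giving 45.
(x_1,x_2)=(1,4) is feasible, giving 41.
(x_1,x_2)=(0,4) is feasible, giving 36.
Maximum is 45 at (x_1,x_2)=(0,5).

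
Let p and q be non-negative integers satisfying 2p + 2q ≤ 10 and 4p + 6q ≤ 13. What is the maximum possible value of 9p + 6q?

(p,q)=(3,0): 2·3+2·0=6≤10, 4·3+6·0=12≤13, objective 27.
(p,q)=(2,0): 2·2+2·0=4≤10, 4·2+6·0=8≤13, objective 18.
No feasible integer point exceeds 27.

27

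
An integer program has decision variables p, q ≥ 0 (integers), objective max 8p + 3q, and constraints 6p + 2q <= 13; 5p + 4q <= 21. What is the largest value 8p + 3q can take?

(p,q)=(1,3): 6·1+2·3=12≤13, 5·1+4·3=17≤21, objective 17.
(p,q)=(0,5): 6·0+2·5=10≤13, 5·0+4·5=20≤21, objective 15.
(p,q)=(1,2): 6·1+2·2=10≤13, 5·1+4·2=13≤21, objective 14.
The best lattice point is (1,3), giving 17.

17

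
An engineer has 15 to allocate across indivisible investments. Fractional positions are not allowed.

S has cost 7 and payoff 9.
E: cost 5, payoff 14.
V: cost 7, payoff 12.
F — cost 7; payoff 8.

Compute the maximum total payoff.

26

Treat it as a binary knapsack problem.
S + E: cost 7 + 5 = 12 ≤ 15, payoff 9 + 14 = 23.
E + F: cost 5 + 7 = 12 ≤ 15, payoff 14 + 8 = 22.
E + V: cost 5 + 7 = 12 ≤ 15, payoff 14 + 12 = 26.
Best is E and V with total payoff 26.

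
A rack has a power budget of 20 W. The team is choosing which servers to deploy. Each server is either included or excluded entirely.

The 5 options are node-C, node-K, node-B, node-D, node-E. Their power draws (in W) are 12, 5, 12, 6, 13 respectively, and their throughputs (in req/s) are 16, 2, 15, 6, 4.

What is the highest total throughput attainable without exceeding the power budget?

Take node-C and node-D: power draw 12 + 6 = 18 ≤ 20, throughput 16 + 6 = 22.
No other feasible combination does better.

22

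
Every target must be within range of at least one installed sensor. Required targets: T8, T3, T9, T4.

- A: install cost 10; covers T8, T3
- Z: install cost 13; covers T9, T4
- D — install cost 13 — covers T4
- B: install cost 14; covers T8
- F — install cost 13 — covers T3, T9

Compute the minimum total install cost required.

23

Choose A and Z: together they cover T8, T3, T9, T4 — every target.
Total install cost: 10 + 13 = 23.
No cover costs less than 23.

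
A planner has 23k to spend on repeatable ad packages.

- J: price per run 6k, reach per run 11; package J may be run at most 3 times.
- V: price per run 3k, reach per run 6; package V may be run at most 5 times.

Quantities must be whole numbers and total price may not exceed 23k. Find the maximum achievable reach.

This is a bounded integer knapsack.
V has the best ratio (6/3); taking only V gives at most 5×6 = 30 (stopped by the supply cap of 5).
Mixing does better — 1×J and 5×V: price 21 ≤ 23, reach 1·11 + 5·6 = 41.

41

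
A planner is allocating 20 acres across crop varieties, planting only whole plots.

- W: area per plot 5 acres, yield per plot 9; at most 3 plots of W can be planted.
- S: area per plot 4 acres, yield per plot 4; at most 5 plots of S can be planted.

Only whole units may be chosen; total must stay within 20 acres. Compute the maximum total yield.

31

Take 3×W and 1×S: area 19 ≤ 20, yield 3·9 + 1·4 = 31.
W has the best ratio (9/5) and is taken to its limit of 3; remaining capacity is filled optimally with the others.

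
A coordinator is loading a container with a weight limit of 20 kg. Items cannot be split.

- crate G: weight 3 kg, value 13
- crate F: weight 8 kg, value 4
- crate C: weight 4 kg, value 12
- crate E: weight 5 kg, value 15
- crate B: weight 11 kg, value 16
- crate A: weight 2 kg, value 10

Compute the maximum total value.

Allowing fractional choices, the relaxed optimum would be about 58.7, but items are indivisible.
crate G + crate C + crate B + crate A: weight 3 + 4 + 11 + 2 = 20 ≤ 20, value 13 + 12 + 16 + 10 = 51.
crate G + crate C + crate E + crate A: weight 3 + 4 + 5 + 2 = 14 ≤ 20, value 13 + 12 + 15 + 10 = 50.
crate G + crate E + crate B: weight 3 + 5 + 11 = 19 ≤ 20, value 13 + 15 + 16 = 44.
Best is crate G, crate C, crate B, and crate A with total value 51.

51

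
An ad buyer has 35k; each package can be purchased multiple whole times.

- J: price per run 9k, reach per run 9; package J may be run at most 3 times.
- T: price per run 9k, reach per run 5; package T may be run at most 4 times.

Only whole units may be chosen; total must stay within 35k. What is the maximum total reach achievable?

This is a bounded integer knapsack.
Take 3×J: price 27 ≤ 35, reach 3·9 = 27.
J has the best ratio (9/9) and is taken to its limit of 3; remaining capacity is filled optimally with the others.

27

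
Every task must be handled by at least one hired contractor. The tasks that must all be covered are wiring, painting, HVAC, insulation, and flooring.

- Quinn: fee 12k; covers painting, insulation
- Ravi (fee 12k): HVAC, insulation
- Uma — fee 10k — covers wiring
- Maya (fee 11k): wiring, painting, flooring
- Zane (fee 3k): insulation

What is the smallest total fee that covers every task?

23

This is an integer covering problem.
The greedy cost-per-new-task heuristic would pick Zane, Maya, and Ravi for 26, but a cheaper cover exists.
Choose Ravi and Maya: together they cover wiring, painting, HVAC, insulation, flooring — every task.
Total fee: 12 + 11 = 23.
No cover costs less than 23.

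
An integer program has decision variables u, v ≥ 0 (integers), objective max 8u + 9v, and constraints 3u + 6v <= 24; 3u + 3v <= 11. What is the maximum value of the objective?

The continuous relaxation peaks at (0, 3.67) with value 33.00; rounding to a feasible lattice point costs some objective.
(u,v)=(0,3): 3·0+6·3=18≤24, 3·0+3·3=9≤11, objective 27.
(u,v)=(1,2): 3·1+6·2=15≤24, 3·1+3·2=9≤11, objective 26.
No feasible integer point exceeds 27.

27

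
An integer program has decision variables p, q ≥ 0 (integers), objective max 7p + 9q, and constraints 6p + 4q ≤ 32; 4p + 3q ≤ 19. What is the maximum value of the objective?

54

Relaxing integrality, the LP optimum is 57.00 at (p,q) = (0, 6.33), which is not an integer point.
(p,q)=(0,6) is feasible, giving 54.
(p,q)=(1,5) is feasible, giving 52.
No feasible integer point exceeds 54.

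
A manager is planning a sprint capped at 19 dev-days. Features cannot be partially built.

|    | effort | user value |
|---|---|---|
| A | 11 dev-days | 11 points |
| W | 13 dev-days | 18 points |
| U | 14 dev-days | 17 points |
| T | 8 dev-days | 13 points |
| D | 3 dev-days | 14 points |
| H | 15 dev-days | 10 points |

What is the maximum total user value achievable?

32

Treat it as a binary knapsack problem.
U + D: effort 14 + 3 = 17 ≤ 19, user value 17 + 14 = 31.
W + D: effort 13 + 3 = 16 ≤ 19, user value 18 + 14 = 32.
Best is W and D with total user value 32.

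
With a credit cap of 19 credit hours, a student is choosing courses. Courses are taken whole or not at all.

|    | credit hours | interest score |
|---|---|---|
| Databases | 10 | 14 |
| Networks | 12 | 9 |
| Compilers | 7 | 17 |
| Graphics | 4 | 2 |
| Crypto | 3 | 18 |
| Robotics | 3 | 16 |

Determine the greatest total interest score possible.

53

Compilers + Graphics + Crypto + Robotics: credit hours 7 + 4 + 3 + 3 = 17 ≤ 19, interest score 17 + 2 + 18 + 16 = 53.
Compilers + Crypto + Robotics: credit hours 7 + 3 + 3 = 13 ≤ 19, interest score 17 + 18 + 16 = 51.
Best is Compilers, Graphics, Crypto, and Robotics with total interest score 53.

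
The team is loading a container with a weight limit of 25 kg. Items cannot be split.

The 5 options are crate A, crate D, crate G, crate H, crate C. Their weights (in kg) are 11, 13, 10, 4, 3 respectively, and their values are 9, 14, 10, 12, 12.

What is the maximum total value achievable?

Take crate D, crate H, and crate C: weight 13 + 4 + 3 = 20 ≤ 25, value 14 + 12 + 12 = 38.
No other feasible combination does better.

38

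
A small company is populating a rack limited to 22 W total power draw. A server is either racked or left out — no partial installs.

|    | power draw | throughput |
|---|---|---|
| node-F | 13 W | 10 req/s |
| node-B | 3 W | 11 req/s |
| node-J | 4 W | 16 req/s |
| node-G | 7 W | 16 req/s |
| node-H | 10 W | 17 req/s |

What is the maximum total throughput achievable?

49

Allowing fractional choices, the relaxed optimum would be about 56.6, but servers are indivisible.
node-B + node-J + node-H: power draw 3 + 4 + 10 = 17 ≤ 22, throughput 11 + 16 + 17 = 44.
node-J + node-G + node-H: power draw 4 + 7 + 10 = 21 ≤ 22, throughput 16 + 16 + 17 = 49.
Best is node-J, node-G, and node-H with total throughput 49.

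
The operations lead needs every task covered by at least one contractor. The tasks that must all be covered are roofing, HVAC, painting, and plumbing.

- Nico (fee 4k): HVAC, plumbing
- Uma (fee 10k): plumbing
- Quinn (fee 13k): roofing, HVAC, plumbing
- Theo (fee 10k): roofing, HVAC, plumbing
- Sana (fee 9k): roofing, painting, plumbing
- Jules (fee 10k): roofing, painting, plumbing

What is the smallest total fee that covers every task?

13

Choose Nico and Sana: together they cover roofing, HVAC, painting, plumbing — every task.
Total fee: 4 + 9 = 13.
No cover costs less than 13.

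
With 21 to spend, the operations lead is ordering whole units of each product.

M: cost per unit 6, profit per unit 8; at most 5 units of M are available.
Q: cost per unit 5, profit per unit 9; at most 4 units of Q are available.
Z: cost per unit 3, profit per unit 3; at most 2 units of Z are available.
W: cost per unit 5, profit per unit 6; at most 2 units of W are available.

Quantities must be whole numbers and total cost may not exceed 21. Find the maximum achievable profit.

36

Q has the best ratio (9/5); taking only Q gives at most 4×9 = 36 (stopped by the cost limit).
Optimal: 4×Q: cost 20 ≤ 21, profit 4·9 = 36.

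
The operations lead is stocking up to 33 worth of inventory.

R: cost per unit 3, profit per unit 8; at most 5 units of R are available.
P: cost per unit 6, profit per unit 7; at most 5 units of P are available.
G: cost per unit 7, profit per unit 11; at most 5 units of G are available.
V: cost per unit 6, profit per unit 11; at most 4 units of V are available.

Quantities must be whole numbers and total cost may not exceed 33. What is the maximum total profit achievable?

5×R and 3×V: cost 33 ≤ 33, profit 5·8 + 3·11 = 73.
5×R, 1×P, and 2×V: cost 33 ≤ 33, profit 5·8 + 1·7 + 2·11 = 69.
Best is 73.

73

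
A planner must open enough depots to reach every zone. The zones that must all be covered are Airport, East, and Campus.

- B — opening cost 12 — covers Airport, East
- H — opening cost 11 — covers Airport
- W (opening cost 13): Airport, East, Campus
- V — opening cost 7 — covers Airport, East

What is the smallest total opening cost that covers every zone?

This is an integer covering problem.
The greedy cost-per-new-zone heuristic would pick V and W for 20, but a cheaper cover exists.
W alone covers Airport, East, Campus — every zone.
Total opening cost: 13.
No cover costs less than 13.

13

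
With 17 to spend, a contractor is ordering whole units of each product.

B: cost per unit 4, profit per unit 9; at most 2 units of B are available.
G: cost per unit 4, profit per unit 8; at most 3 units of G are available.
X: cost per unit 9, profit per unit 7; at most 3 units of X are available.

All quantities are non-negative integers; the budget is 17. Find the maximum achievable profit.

34

B has the best ratio (9/4); taking only B gives at most 2×9 = 18 (stopped by the supply cap of 2).
Mixing does better — 2×B and 2×G: cost 16 ≤ 17, profit 2·9 + 2·8 = 34.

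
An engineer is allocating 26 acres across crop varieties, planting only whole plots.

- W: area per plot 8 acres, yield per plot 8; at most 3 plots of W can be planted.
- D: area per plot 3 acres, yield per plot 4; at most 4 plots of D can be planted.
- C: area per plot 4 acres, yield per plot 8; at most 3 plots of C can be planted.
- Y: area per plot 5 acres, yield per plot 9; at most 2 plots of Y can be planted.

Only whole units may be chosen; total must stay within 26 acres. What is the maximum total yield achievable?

46

Take 1×D, 3×C, and 2×Y: area 25 ≤ 26, yield 1·4 + 3·8 + 2·9 = 46.
C has the best ratio (8/4) and is taken to its limit of 3; remaining capacity is filled optimally with the others.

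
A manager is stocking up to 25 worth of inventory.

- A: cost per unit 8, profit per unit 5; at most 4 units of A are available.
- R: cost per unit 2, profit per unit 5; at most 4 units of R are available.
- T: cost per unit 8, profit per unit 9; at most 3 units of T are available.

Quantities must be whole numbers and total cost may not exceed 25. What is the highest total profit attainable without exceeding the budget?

38

This is a bounded integer knapsack.
Take 4×R and 2×T: cost 24 ≤ 25, profit 4·5 + 2·9 = 38.
R has the best ratio (5/2) and is taken to its limit of 4; remaining capacity is filled optimally with the others.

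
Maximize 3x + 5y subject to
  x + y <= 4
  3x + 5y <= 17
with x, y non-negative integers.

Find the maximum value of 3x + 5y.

16

(x,y)=(2,2) is feasible, giving 16.
(x,y)=(0,3) is feasible, giving 15.
(x,y)=(3,1) is feasible, giving 14.
Maximum is 16 at (x,y)=(2,2).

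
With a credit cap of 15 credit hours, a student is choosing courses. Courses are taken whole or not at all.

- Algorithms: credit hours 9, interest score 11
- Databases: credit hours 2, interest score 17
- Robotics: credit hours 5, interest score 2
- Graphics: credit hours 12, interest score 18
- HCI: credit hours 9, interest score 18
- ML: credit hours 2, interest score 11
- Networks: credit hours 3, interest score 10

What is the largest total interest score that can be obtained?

46

This is a 0-1 knapsack instance.
Take Databases, HCI, and ML: credit hours 2 + 9 + 2 = 13 ≤ 15, interest score 17 + 18 + 11 = 46.
No other feasible combination does better.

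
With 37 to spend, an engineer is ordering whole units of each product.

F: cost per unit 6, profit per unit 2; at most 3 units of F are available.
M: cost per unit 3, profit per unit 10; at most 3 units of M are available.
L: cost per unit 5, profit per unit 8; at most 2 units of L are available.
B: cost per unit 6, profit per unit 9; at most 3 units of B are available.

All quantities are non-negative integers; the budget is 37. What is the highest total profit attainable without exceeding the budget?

Take 3×M, 2×L, and 3×B: cost 37 ≤ 37, profit 3·10 + 2·8 + 3·9 = 73.
M has the best ratio (10/3) and is taken to its limit of 3; remaining capacity is filled optimally with the others.

73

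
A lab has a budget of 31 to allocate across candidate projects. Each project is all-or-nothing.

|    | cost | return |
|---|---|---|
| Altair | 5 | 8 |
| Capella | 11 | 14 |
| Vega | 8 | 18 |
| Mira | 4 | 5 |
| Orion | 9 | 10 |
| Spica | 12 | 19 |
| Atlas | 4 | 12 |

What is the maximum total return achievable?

Vega + Mira + Spica + Atlas: cost 8 + 4 + 12 + 4 = 28 ≤ 31, return 18 + 5 + 19 + 12 = 54.
Altair + Vega + Mira + Orion + Atlas: cost 5 + 8 + 4 + 9 + 4 = 30 ≤ 31, return 8 + 18 + 5 + 10 + 12 = 53.
Altair + Vega + Spica + Atlas: cost 5 + 8 + 12 + 4 = 29 ≤ 31, return 8 + 18 + 19 + 12 = 57.
Best is Altair, Vega, Spica, and Atlas with total return 57.

57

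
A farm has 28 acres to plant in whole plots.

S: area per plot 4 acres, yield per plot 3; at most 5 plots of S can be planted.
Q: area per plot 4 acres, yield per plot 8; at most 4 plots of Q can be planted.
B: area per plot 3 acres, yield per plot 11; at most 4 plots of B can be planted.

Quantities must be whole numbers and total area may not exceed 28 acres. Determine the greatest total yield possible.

76

Take 4×Q and 4×B: area 28 ≤ 28, yield 4·8 + 4·11 = 76.
B has the best ratio (11/3) and is taken to its limit of 4; remaining capacity is filled optimally with the others.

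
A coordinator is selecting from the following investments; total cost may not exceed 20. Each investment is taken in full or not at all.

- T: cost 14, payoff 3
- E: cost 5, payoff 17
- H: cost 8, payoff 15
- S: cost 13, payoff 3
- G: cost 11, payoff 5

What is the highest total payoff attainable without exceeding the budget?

32

E + H: cost 5 + 8 = 13 ≤ 20, payoff 17 + 15 = 32.
E + G: cost 5 + 11 = 16 ≤ 20, payoff 17 + 5 = 22.
Best is E and H with total payoff 32.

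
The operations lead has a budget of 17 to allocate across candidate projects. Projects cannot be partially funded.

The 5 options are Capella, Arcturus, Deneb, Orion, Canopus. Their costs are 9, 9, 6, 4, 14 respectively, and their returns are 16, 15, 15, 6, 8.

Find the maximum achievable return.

31

Treat it as a binary knapsack problem.
Arcturus + Deneb: cost 9 + 6 = 15 ≤ 17, return 15 + 15 = 30.
Capella + Deneb: cost 9 + 6 = 15 ≤ 17, return 16 + 15 = 31.
Best is Capella and Deneb with total return 31.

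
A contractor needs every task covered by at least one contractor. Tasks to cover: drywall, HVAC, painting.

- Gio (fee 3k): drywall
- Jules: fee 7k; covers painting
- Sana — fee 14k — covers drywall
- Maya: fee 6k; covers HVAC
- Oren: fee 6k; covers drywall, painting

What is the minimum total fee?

12

Choose Maya and Oren: together they cover drywall, HVAC, painting — every task.
Total fee: 6 + 6 = 12.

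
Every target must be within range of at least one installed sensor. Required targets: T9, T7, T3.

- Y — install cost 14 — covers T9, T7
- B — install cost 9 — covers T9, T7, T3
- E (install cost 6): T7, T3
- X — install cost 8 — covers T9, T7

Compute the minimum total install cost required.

B alone covers T9, T7, T3 — every target.
Total install cost: 9.

9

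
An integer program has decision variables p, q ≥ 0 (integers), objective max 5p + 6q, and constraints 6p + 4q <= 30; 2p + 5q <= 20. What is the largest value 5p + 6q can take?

Relaxing integrality, the LP optimum is 32.27 at (p,q) = (3.18, 2.73), which is not an integer point.
(p,q)=(2,3): 6·2+4·3=24≤30, 2·2+5·3=19≤20, objective 28.
(p,q)=(3,2): 6·3+4·2=26≤30, 2·3+5·2=16≤20, objective 27.
(p,q)=(4,1): 6·4+4·1=28≤30, 2·4+5·1=13≤20, objective 26.
No feasible integer point exceeds 28.

28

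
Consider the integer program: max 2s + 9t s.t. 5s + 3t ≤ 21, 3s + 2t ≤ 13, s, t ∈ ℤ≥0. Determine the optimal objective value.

The continuous relaxation peaks at (0, 6.5) with value 58.50; rounding to a feasible lattice point costs some objective.
(s,t)=(0,6): 5·0+3·6=18≤21, 3·0+2·6=12≤13, objective 54.
(s,t)=(1,5): 5·1+3·5=20≤21, 3·1+2·5=13≤13, objective 47.
(s,t)=(0,5): 5·0+3·5=15≤21, 3·0+2·5=10≤13, objective 45.
The best lattice point is (0,6), giving 54.

54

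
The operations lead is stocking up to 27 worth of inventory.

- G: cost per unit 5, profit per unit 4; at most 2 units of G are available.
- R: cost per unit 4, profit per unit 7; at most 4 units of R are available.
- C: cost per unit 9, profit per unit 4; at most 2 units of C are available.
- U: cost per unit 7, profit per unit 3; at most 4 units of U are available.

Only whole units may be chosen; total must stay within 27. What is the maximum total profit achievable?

This is a bounded integer knapsack.
R has the best ratio (7/4); taking only R gives at most 4×7 = 28 (stopped by the supply cap of 4).
Mixing does better — 2×G and 4×R: cost 26 ≤ 27, profit 2·4 + 4·7 = 36.

36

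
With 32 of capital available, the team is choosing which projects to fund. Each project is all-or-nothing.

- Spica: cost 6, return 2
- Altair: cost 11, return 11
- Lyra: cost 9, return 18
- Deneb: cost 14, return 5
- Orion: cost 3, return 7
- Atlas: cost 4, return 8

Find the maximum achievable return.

Altair + Lyra + Orion + Atlas: cost 11 + 9 + 3 + 4 = 27 ≤ 32, return 11 + 18 + 7 + 8 = 44.
Spica + Altair + Lyra + Atlas: cost 6 + 11 + 9 + 4 = 30 ≤ 32, return 2 + 11 + 18 + 8 = 39.
Spica + Altair + Lyra + Orion: cost 6 + 11 + 9 + 3 = 29 ≤ 32, return 2 + 11 + 18 + 7 = 38.
Best is Altair, Lyra, Orion, and Atlas with total return 44.

44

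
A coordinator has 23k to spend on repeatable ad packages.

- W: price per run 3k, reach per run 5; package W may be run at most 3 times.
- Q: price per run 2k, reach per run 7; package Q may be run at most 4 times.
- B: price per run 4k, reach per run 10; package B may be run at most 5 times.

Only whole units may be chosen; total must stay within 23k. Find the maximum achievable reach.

Q has the best ratio (7/2); taking only Q gives at most 4×7 = 28 (stopped by the supply cap of 4).
Mixing does better — 1×W, 4×Q, and 3×B: price 23 ≤ 23, reach 1·5 + 4·7 + 3·10 = 63.

63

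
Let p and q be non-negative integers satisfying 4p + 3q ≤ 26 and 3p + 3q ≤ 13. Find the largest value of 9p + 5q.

Relaxing integrality, the LP optimum is 39.00 at (p,q) = (4.33, 0), which is not an integer point.
(p,q)=(4,0): 4·4+3·0=16≤26, 3·4+3·0=12≤13, objective 36.
(p,q)=(3,1): 4·3+3·1=15≤26, 3·3+3·1=12≤13, objective 32.
(p,q)=(3,0): 4·3+3·0=12≤26, 3·3+3·0=9≤13, objective 27.
Maximum is 36 at (p,q)=(4,0).

36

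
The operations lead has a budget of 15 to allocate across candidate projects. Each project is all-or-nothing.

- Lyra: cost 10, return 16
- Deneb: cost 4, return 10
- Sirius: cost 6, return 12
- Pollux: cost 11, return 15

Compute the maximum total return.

26

Allowing fractional choices, the relaxed optimum would be about 30.0, but projects are indivisible.
Deneb + Sirius: cost 4 + 6 = 10 ≤ 15, return 10 + 12 = 22.
Deneb + Pollux: cost 4 + 11 = 15 ≤ 15, return 10 + 15 = 25.
Lyra + Deneb: cost 10 + 4 = 14 ≤ 15, return 16 + 10 = 26.
Best is Lyra and Deneb with total return 26.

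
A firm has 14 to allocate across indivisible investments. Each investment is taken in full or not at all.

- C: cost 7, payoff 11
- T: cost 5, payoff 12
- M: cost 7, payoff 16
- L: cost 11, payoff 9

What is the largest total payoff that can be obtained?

Allowing fractional choices, the relaxed optimum would be about 31.1, but investments are indivisible.
T + M: cost 5 + 7 = 12 ≤ 14, payoff 12 + 16 = 28.
C + M: cost 7 + 7 = 14 ≤ 14, payoff 11 + 16 = 27.
Best is T and M with total payoff 28.

28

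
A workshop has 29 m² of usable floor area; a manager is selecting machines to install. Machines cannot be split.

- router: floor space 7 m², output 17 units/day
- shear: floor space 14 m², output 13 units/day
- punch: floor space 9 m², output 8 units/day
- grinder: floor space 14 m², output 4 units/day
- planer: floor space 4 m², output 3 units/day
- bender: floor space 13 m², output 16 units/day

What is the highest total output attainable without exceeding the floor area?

Allowing fractional choices, the relaxed optimum would be about 41.4, but machines are indivisible.
router + planer + bender: floor space 7 + 4 + 13 = 24 ≤ 29, output 17 + 3 + 16 = 36.
router + punch + bender: floor space 7 + 9 + 13 = 29 ≤ 29, output 17 + 8 + 16 = 41.
Best is router, punch, and bender with total output 41.

41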